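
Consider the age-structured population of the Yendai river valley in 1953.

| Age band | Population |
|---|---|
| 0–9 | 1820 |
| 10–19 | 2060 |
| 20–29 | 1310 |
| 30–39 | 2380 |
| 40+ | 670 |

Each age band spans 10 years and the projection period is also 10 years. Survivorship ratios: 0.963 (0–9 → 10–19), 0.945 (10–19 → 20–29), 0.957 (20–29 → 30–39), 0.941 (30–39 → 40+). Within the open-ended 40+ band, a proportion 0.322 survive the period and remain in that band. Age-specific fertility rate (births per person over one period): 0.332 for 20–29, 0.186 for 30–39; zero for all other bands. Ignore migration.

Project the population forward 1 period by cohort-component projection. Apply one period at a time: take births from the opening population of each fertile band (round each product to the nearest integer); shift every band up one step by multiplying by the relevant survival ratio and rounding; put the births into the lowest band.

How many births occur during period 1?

878

Call the bands 1 to 5, youngest first.
— Period 1 —
Births: 1310 * 0.332 = 435, 2380 * 0.186 = 443 — total 878
Band 2: 1820 * 0.963 = 1753
Band 3: 2060 * 0.945 = 1947
Band 4: 1310 * 0.957 = 1254
Band 5: 2380 * 0.941 + 670 * 0.322 = 2240 + 216 = 2456
Giving 878 / 1753 / 1947 / 1254 / 2456.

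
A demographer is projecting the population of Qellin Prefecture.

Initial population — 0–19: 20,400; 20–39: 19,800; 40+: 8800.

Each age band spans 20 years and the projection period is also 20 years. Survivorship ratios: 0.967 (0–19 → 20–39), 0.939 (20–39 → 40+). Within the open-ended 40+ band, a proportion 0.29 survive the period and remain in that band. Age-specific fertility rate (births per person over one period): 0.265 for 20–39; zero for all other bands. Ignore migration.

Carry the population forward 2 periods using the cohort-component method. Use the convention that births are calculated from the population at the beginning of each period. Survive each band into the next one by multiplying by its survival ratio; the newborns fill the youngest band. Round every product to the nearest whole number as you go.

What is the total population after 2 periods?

34958

[period 1]
Births: 19800 * 0.265 = 5247
20–39: 20400 * 0.967 = 19727
40+: 19800 * 0.939 + 8800 * 0.29 = 18592 + 2552 = 21144
Population now: 0–19=5247, 20–39=19727, 40+=21144
[period 2]
Births: 19727 * 0.265 = 5228
20–39: 5247 * 0.967 = 5074
40+: 19727 * 0.939 + 21144 * 0.29 = 18524 + 6132 = 24656
Population now: 0–19=5228, 20–39=5074, 40+=24656
Total after period 2: 5228 + 5074 + 24656 = 34958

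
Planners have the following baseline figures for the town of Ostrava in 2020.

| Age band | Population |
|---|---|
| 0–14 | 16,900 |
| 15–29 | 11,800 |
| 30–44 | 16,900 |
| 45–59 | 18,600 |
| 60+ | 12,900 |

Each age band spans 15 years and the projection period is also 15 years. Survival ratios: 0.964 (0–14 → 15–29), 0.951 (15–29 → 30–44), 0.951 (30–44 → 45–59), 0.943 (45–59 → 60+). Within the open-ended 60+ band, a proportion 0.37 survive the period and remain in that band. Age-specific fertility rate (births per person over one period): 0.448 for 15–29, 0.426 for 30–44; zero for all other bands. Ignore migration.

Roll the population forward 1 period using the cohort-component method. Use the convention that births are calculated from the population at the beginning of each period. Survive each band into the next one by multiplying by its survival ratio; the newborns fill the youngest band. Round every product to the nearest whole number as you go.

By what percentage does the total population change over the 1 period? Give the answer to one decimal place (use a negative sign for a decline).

1.7

— Period 1 —
Births: 11800 * 0.448 = 5286  |  16900 * 0.426 = 7199 → 12485
15–29: 16900 * 0.964 = 16292
30–44: 11800 * 0.951 = 11222
45–59: 16900 * 0.951 = 16072
60+: 18600 * 0.943 + 12900 * 0.37 = 17540 + 4773 = 22313
→ [12485, 16292, 11222, 16072, 22313]
Total: 77100 → 78384; change = 1284; percentage change = 1.7%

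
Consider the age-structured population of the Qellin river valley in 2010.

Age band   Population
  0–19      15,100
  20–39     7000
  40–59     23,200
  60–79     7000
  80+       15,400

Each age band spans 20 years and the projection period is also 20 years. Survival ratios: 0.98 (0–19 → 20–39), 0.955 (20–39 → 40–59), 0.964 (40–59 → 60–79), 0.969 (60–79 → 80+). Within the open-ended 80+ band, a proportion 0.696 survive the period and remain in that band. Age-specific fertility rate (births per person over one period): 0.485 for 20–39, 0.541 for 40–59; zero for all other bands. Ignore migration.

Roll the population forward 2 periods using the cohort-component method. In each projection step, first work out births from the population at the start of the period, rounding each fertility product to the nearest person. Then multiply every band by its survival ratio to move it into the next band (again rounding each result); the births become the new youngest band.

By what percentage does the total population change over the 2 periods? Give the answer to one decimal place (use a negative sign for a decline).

19.4

After projecting period 1:
Births: 7000 * 0.485 = 3395  |  23200 * 0.541 = 12551 → total 15946
20–39: 15100 * 0.98 = 14798
40–59: 7000 * 0.955 = 6685
60–79: 23200 * 0.964 = 22365
80+: 7000 * 0.969 + 15400 * 0.696 = 6783 + 10718 = 17501
→ [15946, 14798, 6685, 22365, 17501]
After projecting period 2:
Births: 14798 * 0.485 = 7177  |  6685 * 0.541 = 3617 → total 10794
20–39: 15946 * 0.98 = 15627
40–59: 14798 * 0.955 = 14132
60–79: 6685 * 0.964 = 6444
80+: 22365 * 0.969 + 17501 * 0.696 = 21672 + 12181 = 33853
→ [10794, 15627, 14132, 6444, 33853]
Total: 67700 → 80850; change = 13150; percentage change = 19.4%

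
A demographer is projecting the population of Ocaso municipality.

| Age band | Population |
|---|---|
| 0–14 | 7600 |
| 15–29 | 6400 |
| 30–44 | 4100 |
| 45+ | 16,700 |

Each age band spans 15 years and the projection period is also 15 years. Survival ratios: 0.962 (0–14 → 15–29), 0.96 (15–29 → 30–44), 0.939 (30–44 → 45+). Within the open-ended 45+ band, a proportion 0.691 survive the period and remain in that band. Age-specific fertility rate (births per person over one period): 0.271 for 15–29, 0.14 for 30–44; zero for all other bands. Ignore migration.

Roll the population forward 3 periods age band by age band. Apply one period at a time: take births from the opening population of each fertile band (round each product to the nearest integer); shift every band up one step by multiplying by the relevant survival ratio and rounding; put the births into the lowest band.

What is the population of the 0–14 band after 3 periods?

Period 1.
Births: 6400 * 0.271 = 1734  |  4100 * 0.14 = 574 ⇒ total 2308
15–29: 7600 * 0.962 = 7311
30–44: 6400 * 0.96 = 6144
45+: 4100 * 0.939 + 16700 * 0.691 = 3850 + 11540 = 15390
Population now: 0–14=2308, 15–29=7311, 30–44=6144, 45+=15390
Period 2.
Births: 7311 * 0.271 = 1981  |  6144 * 0.14 = 860 ⇒ total 2841
15–29: 2308 * 0.962 = 2220
30–44: 7311 * 0.96 = 7019
45+: 6144 * 0.939 + 15390 * 0.691 = 5769 + 10634 = 16403
Population now: 0–14=2841, 15–29=2220, 30–44=7019, 45+=16403
Period 3.
Births: 2220 * 0.271 = 602  |  7019 * 0.14 = 983 ⇒ total 1585
15–29: 2841 * 0.962 = 2733
30–44: 2220 * 0.96 = 2131
45+: 7019 * 0.939 + 16403 * 0.691 = 6591 + 11334 = 17925
Population now: 0–14=1585, 15–29=2733, 30–44=2131, 45+=17925

1585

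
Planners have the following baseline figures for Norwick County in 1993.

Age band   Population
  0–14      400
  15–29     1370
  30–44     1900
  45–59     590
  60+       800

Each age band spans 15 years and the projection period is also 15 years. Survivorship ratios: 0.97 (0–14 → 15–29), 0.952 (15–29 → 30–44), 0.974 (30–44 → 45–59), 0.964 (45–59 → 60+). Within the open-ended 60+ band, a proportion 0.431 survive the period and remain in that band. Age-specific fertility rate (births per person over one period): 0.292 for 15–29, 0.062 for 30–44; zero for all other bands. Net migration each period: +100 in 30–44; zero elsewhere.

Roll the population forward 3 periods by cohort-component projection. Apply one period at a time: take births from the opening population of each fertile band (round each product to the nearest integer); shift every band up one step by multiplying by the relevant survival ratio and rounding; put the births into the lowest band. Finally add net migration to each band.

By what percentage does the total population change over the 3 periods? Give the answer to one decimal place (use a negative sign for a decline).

(Groups numbered youngest = 1 to oldest = 5.)
Period 1:
Births: 1370 × 0.292 = 400 ; 1900 × 0.062 = 118 → total 518
Group 2: 400 × 0.97 = 388
Group 3: 1370 × 0.952 = 1304
Group 4: 1900 × 0.974 = 1851
Group 5: 590 × 0.964 + 800 × 0.431 = 569 + 345 = 914
Net migration: Group 3 + 100 → 1404
End of period: [518, 388, 1404, 1851, 914]
Period 2:
Births: 388 × 0.292 = 113 ; 1404 × 0.062 = 87 → total 200
Group 2: 518 × 0.97 = 502
Group 3: 388 × 0.952 = 369
Group 4: 1404 × 0.974 = 1367
Group 5: 1851 × 0.964 + 914 × 0.431 = 1784 + 394 = 2178
Net migration: Group 3 + 100 → 469
End of period: [200, 502, 469, 1367, 2178]
Period 3:
Births: 502 × 0.292 = 147 ; 469 × 0.062 = 29 → total 176
Group 2: 200 × 0.97 = 194
Group 3: 502 × 0.952 = 478
Group 4: 469 × 0.974 = 457
Group 5: 1367 × 0.964 + 2178 × 0.431 = 1318 + 939 = 2257
Net migration: Group 3 + 100 → 578
End of period: [176, 194, 578, 457, 2257]
Total: 5060 → 3662; change = -1398; percentage change = -27.6%

-27.6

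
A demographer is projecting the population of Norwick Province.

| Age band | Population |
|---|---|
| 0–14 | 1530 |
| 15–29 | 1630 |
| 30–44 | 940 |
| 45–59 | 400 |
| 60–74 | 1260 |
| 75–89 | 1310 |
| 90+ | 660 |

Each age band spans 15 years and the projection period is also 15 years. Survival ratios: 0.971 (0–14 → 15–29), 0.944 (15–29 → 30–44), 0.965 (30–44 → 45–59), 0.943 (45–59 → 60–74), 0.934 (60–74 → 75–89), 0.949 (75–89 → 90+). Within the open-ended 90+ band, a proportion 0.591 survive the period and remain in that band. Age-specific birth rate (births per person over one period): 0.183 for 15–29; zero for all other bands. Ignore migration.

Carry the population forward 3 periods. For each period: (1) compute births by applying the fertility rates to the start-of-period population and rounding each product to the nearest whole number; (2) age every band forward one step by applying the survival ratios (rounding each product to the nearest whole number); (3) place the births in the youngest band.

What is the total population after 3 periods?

After projecting period 1:
Births: 1630 × 0.183 = 298
15–29: 1530 × 0.971 = 1486
30–44: 1630 × 0.944 = 1539
45–59: 940 × 0.965 = 907
60–74: 400 × 0.943 = 377
75–89: 1260 × 0.934 = 1177
90+: 1310 × 0.949 + 660 × 0.591 = 1243 + 390 = 1633
Giving 298 / 1486 / 1539 / 907 / 377 / 1177 / 1633.
After projecting period 2:
Births: 1486 × 0.183 = 272
15–29: 298 × 0.971 = 289
30–44: 1486 × 0.944 = 1403
45–59: 1539 × 0.965 = 1485
60–74: 907 × 0.943 = 855
75–89: 377 × 0.934 = 352
90+: 1177 × 0.949 + 1633 × 0.591 = 1117 + 965 = 2082
Giving 272 / 289 / 1403 / 1485 / 855 / 352 / 2082.
After projecting period 3:
Births: 289 × 0.183 = 53
15–29: 272 × 0.971 = 264
30–44: 289 × 0.944 = 273
45–59: 1403 × 0.965 = 1354
60–74: 1485 × 0.943 = 1400
75–89: 855 × 0.934 = 799
90+: 352 × 0.949 + 2082 × 0.591 = 334 + 1230 = 1564
Giving 53 / 264 / 273 / 1354 / 1400 / 799 / 1564.
Total after period 3: 53 + 264 + 273 + 1354 + 1400 + 799 + 1564 = 5707

5707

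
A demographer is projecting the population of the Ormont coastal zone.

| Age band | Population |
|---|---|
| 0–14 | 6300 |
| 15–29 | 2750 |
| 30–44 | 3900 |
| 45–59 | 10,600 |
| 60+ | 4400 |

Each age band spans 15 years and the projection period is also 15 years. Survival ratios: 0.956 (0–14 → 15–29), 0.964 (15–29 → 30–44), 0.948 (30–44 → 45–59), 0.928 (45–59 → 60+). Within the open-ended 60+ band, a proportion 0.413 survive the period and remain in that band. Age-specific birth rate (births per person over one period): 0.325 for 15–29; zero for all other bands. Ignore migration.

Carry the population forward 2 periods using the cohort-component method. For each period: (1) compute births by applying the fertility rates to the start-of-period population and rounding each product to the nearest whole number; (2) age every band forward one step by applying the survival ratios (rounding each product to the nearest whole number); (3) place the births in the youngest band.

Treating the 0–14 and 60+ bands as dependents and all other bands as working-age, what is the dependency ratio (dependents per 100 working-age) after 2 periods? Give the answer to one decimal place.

Period 1.
Births: 2750 * 0.325 = 894
15–29: 6300 * 0.956 = 6023
30–44: 2750 * 0.964 = 2651
45–59: 3900 * 0.948 = 3697
60+: 10600 * 0.928 + 4400 * 0.413 = 9837 + 1817 = 11654
Population now: 0–14=894, 15–29=6023, 30–44=2651, 45–59=3697, 60+=11654
Period 2.
Births: 6023 * 0.325 = 1957
15–29: 894 * 0.956 = 855
30–44: 6023 * 0.964 = 5806
45–59: 2651 * 0.948 = 2513
60+: 3697 * 0.928 + 11654 * 0.413 = 3431 + 4813 = 8244
Population now: 0–14=1957, 15–29=855, 30–44=5806, 45–59=2513, 60+=8244
Dependents (band 0–14 + band 60+) = 1957 + 8244 = 10201; working-age = 9174; ratio = 10201/9174 × 100 = 111.2

111.2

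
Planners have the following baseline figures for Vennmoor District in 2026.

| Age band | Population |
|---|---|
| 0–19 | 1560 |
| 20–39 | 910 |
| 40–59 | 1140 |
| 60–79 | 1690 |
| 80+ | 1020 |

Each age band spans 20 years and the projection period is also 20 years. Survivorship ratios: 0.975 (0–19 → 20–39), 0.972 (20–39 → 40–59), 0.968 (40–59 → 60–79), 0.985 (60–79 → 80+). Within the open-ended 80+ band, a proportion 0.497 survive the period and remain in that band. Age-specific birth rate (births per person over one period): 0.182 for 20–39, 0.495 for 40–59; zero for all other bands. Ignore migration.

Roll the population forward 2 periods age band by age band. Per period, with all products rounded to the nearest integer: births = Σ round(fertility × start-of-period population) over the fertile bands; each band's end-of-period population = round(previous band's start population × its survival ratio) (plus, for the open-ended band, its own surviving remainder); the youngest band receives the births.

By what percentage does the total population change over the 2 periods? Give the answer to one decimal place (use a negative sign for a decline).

After projecting period 1:
Births: 910 × 0.182 = 166 ; 1140 × 0.495 = 564 ⇒ total 730
20–39: 1560 × 0.975 = 1521
40–59: 910 × 0.972 = 885
60–79: 1140 × 0.968 = 1104
80+: 1690 × 0.985 + 1020 × 0.497 = 1665 + 507 = 2172
Giving 730 / 1521 / 885 / 1104 / 2172.
After projecting period 2:
Births: 1521 × 0.182 = 277 ; 885 × 0.495 = 438 ⇒ total 715
20–39: 730 × 0.975 = 712
40–59: 1521 × 0.972 = 1478
60–79: 885 × 0.968 = 857
80+: 1104 × 0.985 + 2172 × 0.497 = 1087 + 1079 = 2166
Giving 715 / 712 / 1478 / 857 / 2166.
Total: 6320 → 5928; change = -392; percentage change = -6.2%

-6.2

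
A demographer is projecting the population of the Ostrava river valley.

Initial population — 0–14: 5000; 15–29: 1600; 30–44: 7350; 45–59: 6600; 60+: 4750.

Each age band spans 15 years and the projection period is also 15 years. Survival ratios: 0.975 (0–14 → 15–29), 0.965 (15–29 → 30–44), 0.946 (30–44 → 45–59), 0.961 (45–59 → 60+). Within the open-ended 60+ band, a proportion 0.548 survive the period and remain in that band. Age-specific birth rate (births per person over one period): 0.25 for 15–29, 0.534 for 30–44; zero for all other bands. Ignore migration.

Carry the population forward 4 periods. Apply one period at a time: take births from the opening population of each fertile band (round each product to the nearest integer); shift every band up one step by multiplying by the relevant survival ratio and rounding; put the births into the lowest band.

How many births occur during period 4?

Numbering the bands 1..5 from youngest to oldest:
— Period 1 —
Births: 1600 × 0.25 = 400, 7350 × 0.534 = 3925 — total 4325
Band 2: 5000 × 0.975 = 4875
Band 3: 1600 × 0.965 = 1544
Band 4: 7350 × 0.946 = 6953
Band 5: 6600 × 0.961 + 4750 × 0.548 = 6343 + 2603 = 8946
→ [4325, 4875, 1544, 6953, 8946]
— Period 2 —
Births: 4875 × 0.25 = 1219, 1544 × 0.534 = 824 — total 2043
Band 2: 4325 × 0.975 = 4217
Band 3: 4875 × 0.965 = 4704
Band 4: 1544 × 0.946 = 1461
Band 5: 6953 × 0.961 + 8946 × 0.548 = 6682 + 4902 = 11584
→ [2043, 4217, 4704, 1461, 11584]
— Period 3 —
Births: 4217 × 0.25 = 1054, 4704 × 0.534 = 2512 — total 3566
Band 2: 2043 × 0.975 = 1992
Band 3: 4217 × 0.965 = 4069
Band 4: 4704 × 0.946 = 4450
Band 5: 1461 × 0.961 + 11584 × 0.548 = 1404 + 6348 = 7752
→ [3566, 1992, 4069, 4450, 7752]
— Period 4 —
Births: 1992 × 0.25 = 498, 4069 × 0.534 = 2173 — total 2671
Band 2: 3566 × 0.975 = 3477
Band 3: 1992 × 0.965 = 1922
Band 4: 4069 × 0.946 = 3849
Band 5: 4450 × 0.961 + 7752 × 0.548 = 4276 + 4248 = 8524
→ [2671, 3477, 1922, 3849, 8524]

2671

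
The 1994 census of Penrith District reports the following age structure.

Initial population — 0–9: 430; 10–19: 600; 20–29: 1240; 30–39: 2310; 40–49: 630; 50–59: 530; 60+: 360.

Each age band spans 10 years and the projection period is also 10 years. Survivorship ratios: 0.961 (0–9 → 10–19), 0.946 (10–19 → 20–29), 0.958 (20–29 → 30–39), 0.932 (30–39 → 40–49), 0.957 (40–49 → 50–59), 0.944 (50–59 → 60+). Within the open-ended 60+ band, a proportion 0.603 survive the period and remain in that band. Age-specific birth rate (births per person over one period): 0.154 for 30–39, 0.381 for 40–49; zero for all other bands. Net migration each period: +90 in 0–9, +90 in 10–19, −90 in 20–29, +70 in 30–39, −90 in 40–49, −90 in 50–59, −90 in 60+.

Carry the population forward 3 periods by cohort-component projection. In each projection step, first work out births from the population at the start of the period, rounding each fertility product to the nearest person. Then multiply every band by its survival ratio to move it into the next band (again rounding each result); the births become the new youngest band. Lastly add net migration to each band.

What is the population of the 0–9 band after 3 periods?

Numbering the bands 1..7 from youngest to oldest:
Period 1:
Births: 2310 × 0.154 = 356 ; 630 × 0.381 = 240 — total 596
Band 2: 430 × 0.961 = 413
Band 3: 600 × 0.946 = 568
Band 4: 1240 × 0.958 = 1188
Band 5: 2310 × 0.932 = 2153
Band 6: 630 × 0.957 = 603
Band 7: 530 × 0.944 + 360 × 0.603 = 500 + 217 = 717
Net migration: Band 1 + 90 → 686; Band 2 + 90 → 503; Band 3 − 90 → 478; Band 4 + 70 → 1258; Band 5 − 90 → 2063; Band 6 − 90 → 513; Band 7 − 90 → 627
Giving 686 / 503 / 478 / 1258 / 2063 / 513 / 627.
Period 2:
Births: 1258 × 0.154 = 194 ; 2063 × 0.381 = 786 — total 980
Band 2: 686 × 0.961 = 659
Band 3: 503 × 0.946 = 476
Band 4: 478 × 0.958 = 458
Band 5: 1258 × 0.932 = 1172
Band 6: 2063 × 0.957 = 1974
Band 7: 513 × 0.944 + 627 × 0.603 = 484 + 378 = 862
Net migration: Band 1 + 90 → 1070; Band 2 + 90 → 749; Band 3 − 90 → 386; Band 4 + 70 → 528; Band 5 − 90 → 1082; Band 6 − 90 → 1884; Band 7 − 90 → 772
Giving 1070 / 749 / 386 / 528 / 1082 / 1884 / 772.
Period 3:
Births: 528 × 0.154 = 81 ; 1082 × 0.381 = 412 — total 493
Band 2: 1070 × 0.961 = 1028
Band 3: 749 × 0.946 = 709
Band 4: 386 × 0.958 = 370
Band 5: 528 × 0.932 = 492
Band 6: 1082 × 0.957 = 1035
Band 7: 1884 × 0.944 + 772 × 0.603 = 1778 + 466 = 2244
Net migration: Band 1 + 90 → 583; Band 2 + 90 → 1118; Band 3 − 90 → 619; Band 4 + 70 → 440; Band 5 − 90 → 402; Band 6 − 90 → 945; Band 7 − 90 → 2154
Giving 583 / 1118 / 619 / 440 / 402 / 945 / 2154.

583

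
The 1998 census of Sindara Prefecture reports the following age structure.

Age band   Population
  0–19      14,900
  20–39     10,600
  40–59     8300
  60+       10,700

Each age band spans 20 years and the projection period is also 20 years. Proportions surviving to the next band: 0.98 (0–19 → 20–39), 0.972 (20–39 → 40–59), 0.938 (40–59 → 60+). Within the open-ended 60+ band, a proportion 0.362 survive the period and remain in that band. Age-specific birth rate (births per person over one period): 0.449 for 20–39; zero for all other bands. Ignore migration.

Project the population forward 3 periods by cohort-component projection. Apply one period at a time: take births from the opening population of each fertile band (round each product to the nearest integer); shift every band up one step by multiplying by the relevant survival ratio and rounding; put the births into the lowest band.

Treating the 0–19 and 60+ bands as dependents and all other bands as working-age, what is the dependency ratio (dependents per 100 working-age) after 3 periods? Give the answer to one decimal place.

186.5

Call the bands 1 to 4, youngest first.
After projecting period 1:
Births: 10600 × 0.449 = 4759
Band 2: 14900 × 0.98 = 14602
Band 3: 10600 × 0.972 = 10303
Band 4: 8300 × 0.938 + 10700 × 0.362 = 7785 + 3873 = 11658
End of period: [4759, 14602, 10303, 11658]
After projecting period 2:
Births: 14602 × 0.449 = 6556
Band 2: 4759 × 0.98 = 4664
Band 3: 14602 × 0.972 = 14193
Band 4: 10303 × 0.938 + 11658 × 0.362 = 9664 + 4220 = 13884
End of period: [6556, 4664, 14193, 13884]
After projecting period 3:
Births: 4664 × 0.449 = 2094
Band 2: 6556 × 0.98 = 6425
Band 3: 4664 × 0.972 = 4533
Band 4: 14193 × 0.938 + 13884 × 0.362 = 13313 + 5026 = 18339
End of period: [2094, 6425, 4533, 18339]
Dependents (band 0–19 + band 60+) = 2094 + 18339 = 20433; working-age = 10958; ratio = 20433/10958 × 100 = 186.5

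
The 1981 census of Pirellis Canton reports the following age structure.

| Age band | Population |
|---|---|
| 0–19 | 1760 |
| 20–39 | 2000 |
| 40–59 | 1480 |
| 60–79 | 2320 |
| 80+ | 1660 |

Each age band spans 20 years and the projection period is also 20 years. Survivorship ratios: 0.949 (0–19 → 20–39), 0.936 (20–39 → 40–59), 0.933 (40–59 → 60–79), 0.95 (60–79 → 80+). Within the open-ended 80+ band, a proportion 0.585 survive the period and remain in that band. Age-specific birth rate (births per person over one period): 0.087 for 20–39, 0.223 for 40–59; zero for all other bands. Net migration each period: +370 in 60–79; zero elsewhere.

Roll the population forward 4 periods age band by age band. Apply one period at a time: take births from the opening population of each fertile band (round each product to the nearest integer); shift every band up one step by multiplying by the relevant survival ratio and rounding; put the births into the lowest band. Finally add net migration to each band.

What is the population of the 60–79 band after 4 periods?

787

[period 1]
Births: 2000 × 0.087 = 174, 1480 × 0.223 = 330 → total 504
20–39: 1760 × 0.949 = 1670
40–59: 2000 × 0.936 = 1872
60–79: 1480 × 0.933 = 1381
80+: 2320 × 0.95 + 1660 × 0.585 = 2204 + 971 = 3175
Net migration: 60–79 + 370 → 1751
End of period: [504, 1670, 1872, 1751, 3175]
[period 2]
Births: 1670 × 0.087 = 145, 1872 × 0.223 = 417 → total 562
20–39: 504 × 0.949 = 478
40–59: 1670 × 0.936 = 1563
60–79: 1872 × 0.933 = 1747
80+: 1751 × 0.95 + 3175 × 0.585 = 1663 + 1857 = 3520
Net migration: 60–79 + 370 → 2117
End of period: [562, 478, 1563, 2117, 3520]
[period 3]
Births: 478 × 0.087 = 42, 1563 × 0.223 = 349 → total 391
20–39: 562 × 0.949 = 533
40–59: 478 × 0.936 = 447
60–79: 1563 × 0.933 = 1458
80+: 2117 × 0.95 + 3520 × 0.585 = 2011 + 2059 = 4070
Net migration: 60–79 + 370 → 1828
End of period: [391, 533, 447, 1828, 4070]
[period 4]
Births: 533 × 0.087 = 46, 447 × 0.223 = 100 → total 146
20–39: 391 × 0.949 = 371
40–59: 533 × 0.936 = 499
60–79: 447 × 0.933 = 417
80+: 1828 × 0.95 + 4070 × 0.585 = 1737 + 2381 = 4118
Net migration: 60–79 + 370 → 787
End of period: [146, 371, 499, 787, 4118]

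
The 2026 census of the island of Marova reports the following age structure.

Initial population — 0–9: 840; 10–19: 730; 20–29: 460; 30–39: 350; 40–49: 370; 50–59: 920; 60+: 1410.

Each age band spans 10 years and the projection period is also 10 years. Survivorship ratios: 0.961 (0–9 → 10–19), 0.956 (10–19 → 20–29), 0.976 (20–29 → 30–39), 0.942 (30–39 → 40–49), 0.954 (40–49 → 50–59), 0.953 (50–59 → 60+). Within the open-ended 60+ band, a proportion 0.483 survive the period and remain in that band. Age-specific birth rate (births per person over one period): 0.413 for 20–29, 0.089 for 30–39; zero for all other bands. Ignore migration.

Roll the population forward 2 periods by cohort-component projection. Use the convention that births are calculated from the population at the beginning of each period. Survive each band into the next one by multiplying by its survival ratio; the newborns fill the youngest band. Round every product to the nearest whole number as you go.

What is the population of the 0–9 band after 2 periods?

— Period 1 —
Births: 460 × 0.413 = 190 ; 350 × 0.089 = 31 ⇒ total 221
10–19: 840 × 0.961 = 807
20–29: 730 × 0.956 = 698
30–39: 460 × 0.976 = 449
40–49: 350 × 0.942 = 330
50–59: 370 × 0.954 = 353
60+: 920 × 0.953 + 1410 × 0.483 = 877 + 681 = 1558
Giving 221 / 807 / 698 / 449 / 330 / 353 / 1558.
— Period 2 —
Births: 698 × 0.413 = 288 ; 449 × 0.089 = 40 ⇒ total 328
10–19: 221 × 0.961 = 212
20–29: 807 × 0.956 = 771
30–39: 698 × 0.976 = 681
40–49: 449 × 0.942 = 423
50–59: 330 × 0.954 = 315
60+: 353 × 0.953 + 1558 × 0.483 = 336 + 753 = 1089
Giving 328 / 212 / 771 / 681 / 423 / 315 / 1089.

328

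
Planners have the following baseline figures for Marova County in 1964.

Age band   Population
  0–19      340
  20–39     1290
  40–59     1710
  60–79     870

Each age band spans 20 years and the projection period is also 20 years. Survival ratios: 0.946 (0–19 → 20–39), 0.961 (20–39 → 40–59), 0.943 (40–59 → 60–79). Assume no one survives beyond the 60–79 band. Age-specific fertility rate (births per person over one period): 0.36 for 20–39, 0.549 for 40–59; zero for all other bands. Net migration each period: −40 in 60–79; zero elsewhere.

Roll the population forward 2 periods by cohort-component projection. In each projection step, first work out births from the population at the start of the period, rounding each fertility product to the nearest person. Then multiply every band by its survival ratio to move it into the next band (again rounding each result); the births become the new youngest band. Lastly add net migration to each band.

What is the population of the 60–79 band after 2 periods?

1129

Period 1.
Births: 1290 × 0.36 = 464, 1710 × 0.549 = 939 ⇒ total 1403
20–39: 340 × 0.946 = 322
40–59: 1290 × 0.961 = 1240
60–79: 1710 × 0.943 = 1613
Net migration: 60–79 − 40 → 1573
→ [1403, 322, 1240, 1573]
Period 2.
Births: 322 × 0.36 = 116, 1240 × 0.549 = 681 ⇒ total 797
20–39: 1403 × 0.946 = 1327
40–59: 322 × 0.961 = 309
60–79: 1240 × 0.943 = 1169
Net migration: 60–79 − 40 → 1129
→ [797, 1327, 309, 1129]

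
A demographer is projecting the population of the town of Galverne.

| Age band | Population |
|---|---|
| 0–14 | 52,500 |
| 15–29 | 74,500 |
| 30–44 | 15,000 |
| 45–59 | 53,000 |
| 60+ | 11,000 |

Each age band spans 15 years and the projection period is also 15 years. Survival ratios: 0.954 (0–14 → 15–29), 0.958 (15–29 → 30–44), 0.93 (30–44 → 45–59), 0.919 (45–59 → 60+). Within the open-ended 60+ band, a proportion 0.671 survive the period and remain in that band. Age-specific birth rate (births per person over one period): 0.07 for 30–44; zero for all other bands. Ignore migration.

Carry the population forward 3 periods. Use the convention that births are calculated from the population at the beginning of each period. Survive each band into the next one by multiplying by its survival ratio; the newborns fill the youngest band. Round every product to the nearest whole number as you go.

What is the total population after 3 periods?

(Bands numbered youngest = 1 to oldest = 5.)
Period 1.
Births: 15000 * 0.07 = 1050
Band 2: 52500 * 0.954 = 50085
Band 3: 74500 * 0.958 = 71371
Band 4: 15000 * 0.93 = 13950
Band 5: 53000 * 0.919 + 11000 * 0.671 = 48707 + 7381 = 56088
End of period: [1050, 50085, 71371, 13950, 56088]
Period 2.
Births: 71371 * 0.07 = 4996
Band 2: 1050 * 0.954 = 1002
Band 3: 50085 * 0.958 = 47981
Band 4: 71371 * 0.93 = 66375
Band 5: 13950 * 0.919 + 56088 * 0.671 = 12820 + 37635 = 50455
End of period: [4996, 1002, 47981, 66375, 50455]
Period 3.
Births: 47981 * 0.07 = 3359
Band 2: 4996 * 0.954 = 4766
Band 3: 1002 * 0.958 = 960
Band 4: 47981 * 0.93 = 44622
Band 5: 66375 * 0.919 + 50455 * 0.671 = 60999 + 33855 = 94854
End of period: [3359, 4766, 960, 44622, 94854]
Total after period 3: 3359 + 4766 + 960 + 44622 + 94854 = 148561

148561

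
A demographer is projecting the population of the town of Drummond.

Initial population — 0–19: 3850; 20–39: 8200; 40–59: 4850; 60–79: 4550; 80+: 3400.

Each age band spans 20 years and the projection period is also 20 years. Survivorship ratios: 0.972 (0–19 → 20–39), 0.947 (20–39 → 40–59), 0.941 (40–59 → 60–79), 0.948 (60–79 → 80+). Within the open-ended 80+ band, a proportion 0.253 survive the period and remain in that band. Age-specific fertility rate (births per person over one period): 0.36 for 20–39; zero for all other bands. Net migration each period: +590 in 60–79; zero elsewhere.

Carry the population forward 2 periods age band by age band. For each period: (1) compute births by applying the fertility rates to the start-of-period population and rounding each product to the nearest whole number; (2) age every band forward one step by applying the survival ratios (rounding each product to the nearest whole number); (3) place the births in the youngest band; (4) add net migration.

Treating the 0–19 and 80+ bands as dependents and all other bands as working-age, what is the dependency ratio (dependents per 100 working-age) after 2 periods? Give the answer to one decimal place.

52.7

Period 1:
Births: 8200 × 0.36 = 2952
20–39: 3850 × 0.972 = 3742
40–59: 8200 × 0.947 = 7765
60–79: 4850 × 0.941 = 4564
80+: 4550 × 0.948 + 3400 × 0.253 = 4313 + 860 = 5173
Net migration: 60–79 + 590 → 5154
Population now: 0–19=2952, 20–39=3742, 40–59=7765, 60–79=5154, 80+=5173
Period 2:
Births: 3742 × 0.36 = 1347
20–39: 2952 × 0.972 = 2869
40–59: 3742 × 0.947 = 3544
60–79: 7765 × 0.941 = 7307
80+: 5154 × 0.948 + 5173 × 0.253 = 4886 + 1309 = 6195
Net migration: 60–79 + 590 → 7897
Population now: 0–19=1347, 20–39=2869, 40–59=3544, 60–79=7897, 80+=6195
Dependents (band 0–19 + band 80+) = 1347 + 6195 = 7542; working-age = 14310; ratio = 7542/14310 × 100 = 52.7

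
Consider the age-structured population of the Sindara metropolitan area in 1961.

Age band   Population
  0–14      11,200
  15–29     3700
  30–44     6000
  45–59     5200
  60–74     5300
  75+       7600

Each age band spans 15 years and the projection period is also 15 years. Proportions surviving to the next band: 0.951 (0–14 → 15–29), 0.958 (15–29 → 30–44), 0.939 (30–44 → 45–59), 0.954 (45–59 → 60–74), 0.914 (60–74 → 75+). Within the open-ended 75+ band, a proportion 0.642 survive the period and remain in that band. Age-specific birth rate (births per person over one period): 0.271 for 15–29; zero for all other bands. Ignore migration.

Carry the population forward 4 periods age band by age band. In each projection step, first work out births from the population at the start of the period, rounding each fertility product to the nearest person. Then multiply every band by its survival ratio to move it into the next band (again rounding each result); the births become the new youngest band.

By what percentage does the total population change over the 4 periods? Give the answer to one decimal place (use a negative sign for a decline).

Period 1.
Births: 3700 * 0.271 = 1003
15–29: 11200 * 0.951 = 10651
30–44: 3700 * 0.958 = 3545
45–59: 6000 * 0.939 = 5634
60–74: 5200 * 0.954 = 4961
75+: 5300 * 0.914 + 7600 * 0.642 = 4844 + 4879 = 9723
→ [1003, 10651, 3545, 5634, 4961, 9723]
Period 2.
Births: 10651 * 0.271 = 2886
15–29: 1003 * 0.951 = 954
30–44: 10651 * 0.958 = 10204
45–59: 3545 * 0.939 = 3329
60–74: 5634 * 0.954 = 5375
75+: 4961 * 0.914 + 9723 * 0.642 = 4534 + 6242 = 10776
→ [2886, 954, 10204, 3329, 5375, 10776]
Period 3.
Births: 954 * 0.271 = 259
15–29: 2886 * 0.951 = 2745
30–44: 954 * 0.958 = 914
45–59: 10204 * 0.939 = 9582
60–74: 3329 * 0.954 = 3176
75+: 5375 * 0.914 + 10776 * 0.642 = 4913 + 6918 = 11831
→ [259, 2745, 914, 9582, 3176, 11831]
Period 4.
Births: 2745 * 0.271 = 744
15–29: 259 * 0.951 = 246
30–44: 2745 * 0.958 = 2630
45–59: 914 * 0.939 = 858
60–74: 9582 * 0.954 = 9141
75+: 3176 * 0.914 + 11831 * 0.642 = 2903 + 7596 = 10499
→ [744, 246, 2630, 858, 9141, 10499]
Total: 39000 → 24118; change = -14882; percentage change = -38.2%

-38.2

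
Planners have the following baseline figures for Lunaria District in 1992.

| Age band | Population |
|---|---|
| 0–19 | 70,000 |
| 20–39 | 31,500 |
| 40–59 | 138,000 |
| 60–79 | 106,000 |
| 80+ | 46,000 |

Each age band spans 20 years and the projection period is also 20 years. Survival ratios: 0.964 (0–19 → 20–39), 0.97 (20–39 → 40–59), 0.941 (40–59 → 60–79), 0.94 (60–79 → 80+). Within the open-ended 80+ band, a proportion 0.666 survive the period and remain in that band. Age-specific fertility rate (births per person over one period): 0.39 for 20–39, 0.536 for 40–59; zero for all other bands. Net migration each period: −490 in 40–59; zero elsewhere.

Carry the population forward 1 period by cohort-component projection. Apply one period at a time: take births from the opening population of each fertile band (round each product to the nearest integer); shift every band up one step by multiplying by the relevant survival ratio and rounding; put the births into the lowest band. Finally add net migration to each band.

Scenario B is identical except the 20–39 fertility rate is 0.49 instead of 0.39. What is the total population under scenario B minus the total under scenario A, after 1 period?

3150

Period 1:
Births: 31500 * 0.39 = 12285 ; 138000 * 0.536 = 73968 → total 86253
20–39: 70000 * 0.964 = 67480
40–59: 31500 * 0.97 = 30555
60–79: 138000 * 0.941 = 129858
80+: 106000 * 0.94 + 46000 * 0.666 = 99640 + 30636 = 130276
Net migration: 40–59 − 490 → 30065
Population now: 0–19=86253, 20–39=67480, 40–59=30065, 60–79=129858, 80+=130276
Scenario A total after 1 period: 443932
Scenario B projection —
Period 1:
Births: 31500 * 0.49 = 15435 ; 138000 * 0.536 = 73968 → total 89403
20–39: 70000 * 0.964 = 67480
40–59: 31500 * 0.97 = 30555
60–79: 138000 * 0.941 = 129858
80+: 106000 * 0.94 + 46000 * 0.666 = 99640 + 30636 = 130276
Net migration: 40–59 − 490 → 30065
Population now: 0–19=89403, 20–39=67480, 40–59=30065, 60–79=129858, 80+=130276
Scenario B total after 1 period: 447082
Difference B − A = 447082 − 443932 = 3150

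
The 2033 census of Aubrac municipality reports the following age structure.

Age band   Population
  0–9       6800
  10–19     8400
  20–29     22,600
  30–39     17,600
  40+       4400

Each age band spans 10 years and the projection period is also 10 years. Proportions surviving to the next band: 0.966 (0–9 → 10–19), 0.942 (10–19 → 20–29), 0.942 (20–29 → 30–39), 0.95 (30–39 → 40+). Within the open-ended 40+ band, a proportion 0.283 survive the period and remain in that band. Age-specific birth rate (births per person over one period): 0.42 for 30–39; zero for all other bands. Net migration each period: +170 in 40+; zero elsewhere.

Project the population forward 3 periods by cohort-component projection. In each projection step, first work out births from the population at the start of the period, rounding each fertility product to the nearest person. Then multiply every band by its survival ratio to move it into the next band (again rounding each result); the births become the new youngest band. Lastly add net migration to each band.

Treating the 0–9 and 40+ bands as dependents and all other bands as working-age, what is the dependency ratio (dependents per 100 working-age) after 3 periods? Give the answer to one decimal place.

83.1

Numbering the bands 1..5 from youngest to oldest:
Period 1:
Births: 17600 × 0.42 = 7392
Band 2: 6800 × 0.966 = 6569
Band 3: 8400 × 0.942 = 7913
Band 4: 22600 × 0.942 = 21289
Band 5: 17600 × 0.95 + 4400 × 0.283 = 16720 + 1245 = 17965
Net migration: Band 5 + 170 → 18135
End of period: [7392, 6569, 7913, 21289, 18135]
Period 2:
Births: 21289 × 0.42 = 8941
Band 2: 7392 × 0.966 = 7141
Band 3: 6569 × 0.942 = 6188
Band 4: 7913 × 0.942 = 7454
Band 5: 21289 × 0.95 + 18135 × 0.283 = 20225 + 5132 = 25357
Net migration: Band 5 + 170 → 25527
End of period: [8941, 7141, 6188, 7454, 25527]
Period 3:
Births: 7454 × 0.42 = 3131
Band 2: 8941 × 0.966 = 8637
Band 3: 7141 × 0.942 = 6727
Band 4: 6188 × 0.942 = 5829
Band 5: 7454 × 0.95 + 25527 × 0.283 = 7081 + 7224 = 14305
Net migration: Band 5 + 170 → 14475
End of period: [3131, 8637, 6727, 5829, 14475]
Dependents (band 0–9 + band 40+) = 3131 + 14475 = 17606; working-age = 21193; ratio = 17606/21193 × 100 = 83.1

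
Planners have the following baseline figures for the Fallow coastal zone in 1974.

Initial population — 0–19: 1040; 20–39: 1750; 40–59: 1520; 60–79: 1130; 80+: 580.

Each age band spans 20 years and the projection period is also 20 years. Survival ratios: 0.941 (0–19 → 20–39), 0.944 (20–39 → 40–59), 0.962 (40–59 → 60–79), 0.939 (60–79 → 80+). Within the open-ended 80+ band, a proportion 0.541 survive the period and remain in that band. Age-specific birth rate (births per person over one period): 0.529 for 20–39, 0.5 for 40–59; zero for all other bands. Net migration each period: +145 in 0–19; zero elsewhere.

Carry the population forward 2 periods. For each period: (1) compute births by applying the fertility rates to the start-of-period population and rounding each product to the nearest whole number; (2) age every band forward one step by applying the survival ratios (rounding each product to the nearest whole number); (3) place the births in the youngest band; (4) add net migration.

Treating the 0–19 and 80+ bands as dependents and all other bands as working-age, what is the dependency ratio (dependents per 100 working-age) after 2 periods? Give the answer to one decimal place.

After projecting period 1:
Births: 1750 × 0.529 = 926 ; 1520 × 0.5 = 760 → total 1686
20–39: 1040 × 0.941 = 979
40–59: 1750 × 0.944 = 1652
60–79: 1520 × 0.962 = 1462
80+: 1130 × 0.939 + 580 × 0.541 = 1061 + 314 = 1375
Net migration: 0–19 + 145 → 1831
Giving 1831 / 979 / 1652 / 1462 / 1375.
After projecting period 2:
Births: 979 × 0.529 = 518 ; 1652 × 0.5 = 826 → total 1344
20–39: 1831 × 0.941 = 1723
40–59: 979 × 0.944 = 924
60–79: 1652 × 0.962 = 1589
80+: 1462 × 0.939 + 1375 × 0.541 = 1373 + 744 = 2117
Net migration: 0–19 + 145 → 1489
Giving 1489 / 1723 / 924 / 1589 / 2117.
Dependents (band 0–19 + band 80+) = 1489 + 2117 = 3606; working-age = 4236; ratio = 3606/4236 × 100 = 85.1

85.1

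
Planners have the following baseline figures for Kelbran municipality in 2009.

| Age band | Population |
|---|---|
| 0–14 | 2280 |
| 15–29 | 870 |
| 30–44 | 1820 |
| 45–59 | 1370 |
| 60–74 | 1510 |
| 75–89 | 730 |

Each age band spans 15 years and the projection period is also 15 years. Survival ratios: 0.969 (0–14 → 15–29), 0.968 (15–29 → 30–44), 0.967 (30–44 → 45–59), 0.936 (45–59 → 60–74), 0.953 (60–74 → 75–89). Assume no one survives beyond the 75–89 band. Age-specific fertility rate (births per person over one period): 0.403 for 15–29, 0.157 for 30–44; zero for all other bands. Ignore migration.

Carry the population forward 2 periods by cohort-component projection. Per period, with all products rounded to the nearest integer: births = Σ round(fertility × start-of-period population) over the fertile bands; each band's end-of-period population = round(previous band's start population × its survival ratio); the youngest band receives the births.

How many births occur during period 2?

1022

Period 1.
Births: 870 × 0.403 = 351, 1820 × 0.157 = 286 ⇒ total 637
15–29: 2280 × 0.969 = 2209
30–44: 870 × 0.968 = 842
45–59: 1820 × 0.967 = 1760
60–74: 1370 × 0.936 = 1282
75–89: 1510 × 0.953 = 1439
Population now: 0–14=637, 15–29=2209, 30–44=842, 45–59=1760, 60–74=1282, 75–89=1439
Period 2.
Births: 2209 × 0.403 = 890, 842 × 0.157 = 132 ⇒ total 1022
15–29: 637 × 0.969 = 617
30–44: 2209 × 0.968 = 2138
45–59: 842 × 0.967 = 814
60–74: 1760 × 0.936 = 1647
75–89: 1282 × 0.953 = 1222
Population now: 0–14=1022, 15–29=617, 30–44=2138, 45–59=814, 60–74=1647, 75–89=1222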